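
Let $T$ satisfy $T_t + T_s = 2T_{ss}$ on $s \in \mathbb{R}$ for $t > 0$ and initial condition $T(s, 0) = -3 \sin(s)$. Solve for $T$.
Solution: Change to a moving frame: let $\eta = s - t$, $\sigma = t$ and write $T(s,t) = u(\eta,\sigma)$.
By the chain rule $T_t = u_{\sigma} - u_{\eta}$, $T_s = u_{\eta}$, $T_{ss} = u_{\eta\eta}$.
Then $T_t + T_s = u_{\sigma}$: the advection term cancels and the PDE becomes the heat equation $u_{\sigma} = 2u_{\eta\eta}$ on $\eta \in \mathbb{R}$.
Initial data: $u(\eta,0) = T(\eta,0) = -3 \sin(\eta)$.
On $\eta \in \mathbb{R}$ each mode satisfies $(\sin(n\eta))'' = -n^2 \sin(n\eta)$, so $e^{-2n^2\sigma} \sin(n\eta)$ solves the heat equation; by superposition $u(\eta,\sigma) = \sum c_n e^{-2n^2\sigma} \sin(n\eta)$.
Reading off the coefficients: $c_1=-3$, so $u(\eta,\sigma) = -3 e^{-2 \sigma} \sin(\eta)$.
Substituting back $\eta = s - t$, $\sigma = t$: $T(s,t) = u(s - t, t)$.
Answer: $T(s, t) = -3 e^{-2 t} \sin(s - t)$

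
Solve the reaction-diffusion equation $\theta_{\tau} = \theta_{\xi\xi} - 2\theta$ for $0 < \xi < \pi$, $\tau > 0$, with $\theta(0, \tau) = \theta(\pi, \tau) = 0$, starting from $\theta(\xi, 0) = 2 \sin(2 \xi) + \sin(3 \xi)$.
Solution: Substitute $\theta = e^{-2\tau}u$.
Then $\theta_{\tau} = e^{-2\tau}(u_{\tau} - 2u)$, $\theta_{\xi\xi} = e^{-2\tau}u_{\xi\xi}$; substituting and dividing by $e^{-2\tau}$, the lower-order terms cancel: $u_{\tau} = u_{\xi\xi}$ (standard heat equation).
Data for $u$: $u(\xi,0) = \theta(\xi,0) = 2 \sin(2 \xi) + \sin(3 \xi)$. The boundary conditions carry over: $u(0,\tau) = u(\pi,\tau) = 0$.
Separating variables: $u = \sum c_n e^{-n^2\tau} \sin(n\xi)$. From $u(\xi,0) = 2 \sin(2 \xi) + \sin(3 \xi)$: $c_2=2, c_3=1$.
So $u(\xi,\tau) = 2 e^{-4 \tau} \sin(2 \xi) + e^{-9 \tau} \sin(3 \xi)$, and $\theta(\xi,\tau) = e^{-2\tau}u(\xi,\tau)$.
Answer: $\theta(\xi, \tau) = 2 e^{-6 \tau} \sin(2 \xi) + e^{-11 \tau} \sin(3 \xi)$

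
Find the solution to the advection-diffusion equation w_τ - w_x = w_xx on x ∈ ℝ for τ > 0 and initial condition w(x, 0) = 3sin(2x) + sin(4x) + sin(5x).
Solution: Change to a moving frame: let η = x + τ, σ = τ and write w(x,τ) = u(η,σ).
By the chain rule w_τ = u_σ + u_η, w_x = u_η, w_xx = u_ηη.
Then w_τ - w_x = u_σ: the advection term cancels and the PDE becomes the heat equation u_σ = u_ηη on η ∈ ℝ.
Initial data: u(η,0) = w(η,0) = 3sin(2η) + sin(4η) + sin(5η).
On η ∈ ℝ each mode satisfies (sin(nη))″ = -n² sin(nη), so exp(-n²σ) sin(nη) solves the heat equation; by superposition u(η,σ) = Σ c_n exp(-n²σ) sin(nη).
Reading off the coefficients: c_2=3, c_4=1, c_5=1, so u(η,σ) = 3exp(-4σ)sin(2η) + exp(-16σ)sin(4η) + exp(-25σ)sin(5η).
Substituting back η = x + τ, σ = τ: w(x,τ) = u(x + τ, τ).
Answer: w(x, τ) = 3exp(-4τ)sin(2x + 2τ) + exp(-16τ)sin(4x + 4τ) + exp(-25τ)sin(5x + 5τ)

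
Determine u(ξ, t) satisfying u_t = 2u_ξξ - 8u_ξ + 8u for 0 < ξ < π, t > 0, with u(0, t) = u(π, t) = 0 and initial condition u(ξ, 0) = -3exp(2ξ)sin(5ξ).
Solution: Substitute u = exp(2ξ)w, i.e. w = exp(-2ξ)u.
By the product rule, u_ξ = exp(2ξ)(w_ξ + 2w), u_ξξ = exp(2ξ)(w_ξξ + 4w_ξ + 4w), u_t = exp(2ξ)w_t.
Substituting into the PDE and dividing by exp(2ξ): w_t = 2(w_ξξ + 4w_ξ + 4w) - 8(w_ξ + 2w) + 8w.
The lower-order terms cancel, leaving the standard heat equation w_t = 2w_ξξ.
Initial data for w: w(ξ,0) = exp(-2ξ)u(ξ,0) = -3sin(5ξ). The boundary conditions carry over: w(0,t) = w(π,t) = 0.
Solve for w:
  Using separation of variables w = X(ξ)T(t):
  Eigenfunctions: sin(nξ), n = 1, 2, 3, ...
  General solution: w(ξ, t) = Σ c_n sin(nξ) exp(-2n² t)
  Matching w(ξ,0) = -3sin(5ξ) term by term: c_5=-3.
Hence w(ξ,t) = -3exp(-50t)sin(5ξ).
Transform back: u(ξ,t) = exp(2ξ)w(ξ,t).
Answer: u(ξ, t) = -3exp(-50t)exp(2ξ)sin(5ξ)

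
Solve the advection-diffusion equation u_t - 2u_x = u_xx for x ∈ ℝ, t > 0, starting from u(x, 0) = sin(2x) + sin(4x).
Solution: Moving frame: η = x + 2t, σ = t, u = w(η,σ), so u_t = w_σ + 2w_η and u_xx = w_ηη.
Hence u_t - 2u_x = w_σ and the PDE becomes the heat equation w_σ = w_ηη on η ∈ ℝ.
Initial data: w(η,0) = u(η,0) = sin(2η) + sin(4η). Each mode sin(nη) decays as exp(-n²σ) on ℝ, so w(η,σ) = Σ c_n exp(-n²σ) sin(nη) with c_2=1, c_4=1: w(η,σ) = exp(-4σ)sin(2η) + exp(-16σ)sin(4η).
Substituting back: u(x,t) = w(x + 2t, t).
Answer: u(x, t) = exp(-4t)sin(4t + 2x) + exp(-16t)sin(8t + 4x)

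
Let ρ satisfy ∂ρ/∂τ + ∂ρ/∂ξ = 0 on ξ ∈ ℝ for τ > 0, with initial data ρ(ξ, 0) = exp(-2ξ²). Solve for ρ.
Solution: By method of characteristics (waves move right with speed 1):
Along characteristics ξ - τ = const, ρ is constant, so ρ(ξ,τ) = f(ξ - τ) with f = ρ(·, 0).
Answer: ρ(ξ, τ) = exp(-2(ξ - τ)²)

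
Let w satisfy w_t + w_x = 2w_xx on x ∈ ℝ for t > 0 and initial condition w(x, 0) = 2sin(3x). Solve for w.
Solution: Change to a moving frame: let η = x - t, σ = t and write w(x,t) = u(η,σ).
By the chain rule w_t = u_σ - u_η, w_x = u_η, w_xx = u_ηη.
Then w_t + w_x = u_σ: the advection term cancels and the PDE becomes the heat equation u_σ = 2u_ηη on η ∈ ℝ.
Initial data: u(η,0) = w(η,0) = 2sin(3η).
On η ∈ ℝ each mode satisfies (sin(nη))″ = -n² sin(nη), so exp(-2n²σ) sin(nη) solves the heat equation; by superposition u(η,σ) = Σ c_n exp(-2n²σ) sin(nη).
Reading off the coefficients: c_3=2, so u(η,σ) = 2exp(-18σ)sin(3η).
Substituting back η = x - t, σ = t: w(x,t) = u(x - t, t).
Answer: w(x, t) = -2exp(-18t)sin(3t - 3x)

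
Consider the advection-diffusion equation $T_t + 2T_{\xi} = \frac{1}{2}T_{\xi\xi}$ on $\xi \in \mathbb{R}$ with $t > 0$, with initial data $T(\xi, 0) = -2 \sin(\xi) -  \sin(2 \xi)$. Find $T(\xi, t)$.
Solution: Change to a moving frame: let $\eta = \xi - 2t$, $\sigma = t$ and write $T(\xi,t) = u(\eta,\sigma)$.
By the chain rule $T_t = u_{\sigma} - 2u_{\eta}$, $T_{\xi} = u_{\eta}$, $T_{\xi\xi} = u_{\eta\eta}$.
Then $T_t + 2T_{\xi} = u_{\sigma}$: the advection term cancels and the PDE becomes the heat equation $u_{\sigma} = \frac{1}{2}u_{\eta\eta}$ on $\eta \in \mathbb{R}$.
Initial data: $u(\eta,0) = T(\eta,0) = -2 \sin(\eta) - \sin(2 \eta)$.
On $\eta \in \mathbb{R}$ each mode satisfies $(\sin(n\eta))'' = -n^2 \sin(n\eta)$, so $e^{-n^2\sigma/2} \sin(n\eta)$ solves the heat equation; by superposition $u(\eta,\sigma) = \sum c_n e^{-n^2\sigma/2} \sin(n\eta)$.
Reading off the coefficients: $c_1=-2, c_2=-1$, so $u(\eta,\sigma) = - e^{-2 \sigma} \sin(2 \eta) - 2 e^{-\sigma/2} \sin(\eta)$.
Substituting back $\eta = \xi - 2t$, $\sigma = t$: $T(\xi,t) = u(\xi - 2t, t)$.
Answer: $T(\xi, t) = - e^{-2 t} \sin(2 \xi - 4 t) - 2 e^{-t/2} \sin(\xi - 2 t)$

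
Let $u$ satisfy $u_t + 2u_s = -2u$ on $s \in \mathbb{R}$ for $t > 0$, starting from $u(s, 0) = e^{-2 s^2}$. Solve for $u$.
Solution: Substitute $u = e^{-2t}w$, i.e. $w = e^{2t}u$.
By the product rule, $u_t = e^{-2t}(w_t - 2w)$, $u_s = e^{-2t}w_s$.
Substituting into the PDE and dividing by $e^{-2t}$: $w_t - 2w + 2w_s = -2w$.
The lower-order terms cancel, leaving the standard advection equation $w_t + 2w_s = 0$.
Initial data for $w$: $w(s,0) = u(s,0) = e^{-2 s^2}$.
Solve for $w$:
  By method of characteristics (waves move right with speed 2):
  Along characteristics $s - 2t =$ const, $w$ is constant, so $w(s,t) = f(s - 2t)$ with $f = w( \cdot , 0)$.
Hence $w(s,t) = e^{-2 (s - 2 t)^2}$.
Transform back: $u(s,t) = e^{-2t}w(s,t)$.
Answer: $u(s, t) = e^{-2 t} e^{-2 (s - 2 t)^2}$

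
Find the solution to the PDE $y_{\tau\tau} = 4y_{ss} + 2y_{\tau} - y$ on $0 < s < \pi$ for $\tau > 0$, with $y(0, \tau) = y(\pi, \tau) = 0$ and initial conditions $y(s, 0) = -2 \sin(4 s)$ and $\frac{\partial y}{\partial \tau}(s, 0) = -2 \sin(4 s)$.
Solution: Substitute $y = e^{\tau}u$.
Then $y_{\tau} = e^{\tau}(u_{\tau} + u)$, $y_{\tau\tau} = e^{\tau}(u_{\tau\tau} + 2u_{\tau} + u)$, $y_{ss} = e^{\tau}u_{ss}$; substituting and dividing by $e^{\tau}$, the lower-order terms cancel: $u_{\tau\tau} = 4u_{ss}$ (standard wave equation).
Data for $u$: $u(s,0) = y(s,0) = -2 \sin(4 s)$; $u_{\tau}(s,0) = y_{\tau}(s,0) - y(s,0) = 0$. The boundary conditions carry over: $u(0,\tau) = u(\pi,\tau) = 0$.
Separating variables: $u = \sum [A_n \cos(\omega_n \tau) + B_n \sin(\omega_n \tau)] \sin(ns)$, $\omega_n = 2n$. From ICs: $A_4=-2$.
So $u(s,\tau) = -2 \sin(4 s) \cos(8 \tau)$, and $y(s,\tau) = e^{\tau}u(s,\tau)$.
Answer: $y(s, \tau) = -2 e^{\tau} \sin(4 s) \cos(8 \tau)$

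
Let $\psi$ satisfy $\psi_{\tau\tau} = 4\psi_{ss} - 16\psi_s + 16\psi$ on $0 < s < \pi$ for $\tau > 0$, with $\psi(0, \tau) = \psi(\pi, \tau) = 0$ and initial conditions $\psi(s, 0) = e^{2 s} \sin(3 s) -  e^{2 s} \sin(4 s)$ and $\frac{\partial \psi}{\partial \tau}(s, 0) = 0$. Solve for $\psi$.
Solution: Substitute $\psi = e^{2s}u$, i.e. $u = e^{-2s}\psi$.
By the product rule, $\psi_s = e^{2s}(u_s + 2u)$, $\psi_{ss} = e^{2s}(u_{ss} + 4u_s + 4u)$, $\psi_{\tau\tau} = e^{2s}u_{\tau\tau}$.
Substituting into the PDE and dividing by $e^{2s}$: $u_{\tau\tau} = 4(u_{ss} + 4u_s + 4u) - 16(u_s + 2u) + 16u$.
The lower-order terms cancel, leaving the standard wave equation $u_{\tau\tau} = 4u_{ss}$.
Initial data for $u$: $u(s,0) = e^{-2s}\psi(s,0) = \sin(3 s) - \sin(4 s)$; $u_{\tau}(s,0) = e^{-2s}\psi_{\tau}(s,0) = 0$. The boundary conditions carry over: $u(0,\tau) = u(\pi,\tau) = 0$.
Solve for $u$:
  Using separation of variables $u = X(s)T(\tau)$:
  Eigenfunctions: $\sin(ns)$, $n = 1, 2, 3, \ldots$
  General solution: $u(s, \tau) = \sum [A_n \cos(2n \tau) + B_n \sin(2n \tau)] \sin(ns)$
  From $u(s,0) = \sin(3 s) - \sin(4 s)$: $A_3=1, A_4=-1$. From $u_{\tau}(s,0) = 0$: all $B_n = 0$.
Hence $u(s,\tau) = \sin(3 s) \cos(6 \tau) - \sin(4 s) \cos(8 \tau)$.
Transform back: $\psi(s,\tau) = e^{2s}u(s,\tau)$.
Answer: $\psi(s, \tau) = e^{2 s} \sin(3 s) \cos(6 \tau) -  e^{2 s} \sin(4 s) \cos(8 \tau)$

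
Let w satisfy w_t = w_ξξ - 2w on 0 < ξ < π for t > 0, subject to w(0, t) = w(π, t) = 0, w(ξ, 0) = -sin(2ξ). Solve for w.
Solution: Substitute w = exp(-2t)u.
Then w_t = exp(-2t)(u_t - 2u), w_ξξ = exp(-2t)u_ξξ; substituting and dividing by exp(-2t), the lower-order terms cancel: u_t = u_ξξ (standard heat equation).
Data for u: u(ξ,0) = w(ξ,0) = -sin(2ξ). The boundary conditions carry over: u(0,t) = u(π,t) = 0.
Separating variables: u = Σ c_n exp(-n²t) sin(nξ). From u(ξ,0) = -sin(2ξ): c_2=-1.
So u(ξ,t) = -exp(-4t)sin(2ξ), and w(ξ,t) = exp(-2t)u(ξ,t).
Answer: w(ξ, t) = -exp(-6t)sin(2ξ)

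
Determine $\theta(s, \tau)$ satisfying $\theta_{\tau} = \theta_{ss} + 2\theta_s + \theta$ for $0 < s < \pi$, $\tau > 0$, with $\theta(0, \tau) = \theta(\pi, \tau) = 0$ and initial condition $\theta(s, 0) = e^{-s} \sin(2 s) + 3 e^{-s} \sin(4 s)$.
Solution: Substitute $\theta = e^{-s}u$.
Then $\theta_s = e^{-s}(u_s - u)$, $\theta_{ss} = e^{-s}(u_{ss} - 2u_s + u)$, $\theta_{\tau} = e^{-s}u_{\tau}$; substituting and dividing by $e^{-s}$, the lower-order terms cancel: $u_{\tau} = u_{ss}$ (standard heat equation).
Data for $u$: $u(s,0) = e^{s}\theta(s,0) = \sin(2 s) + 3 \sin(4 s)$. The boundary conditions carry over: $u(0,\tau) = u(\pi,\tau) = 0$.
Separating variables: $u = \sum c_n e^{-n^2\tau} \sin(ns)$. From $u(s,0) = \sin(2 s) + 3 \sin(4 s)$: $c_2=1, c_4=3$.
So $u(s,\tau) = e^{-4 \tau} \sin(2 s) + 3 e^{-16 \tau} \sin(4 s)$, and $\theta(s,\tau) = e^{-s}u(s,\tau)$.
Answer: $\theta(s, \tau) = e^{-4 \tau} e^{-s} \sin(2 s) + 3 e^{-16 \tau} e^{-s} \sin(4 s)$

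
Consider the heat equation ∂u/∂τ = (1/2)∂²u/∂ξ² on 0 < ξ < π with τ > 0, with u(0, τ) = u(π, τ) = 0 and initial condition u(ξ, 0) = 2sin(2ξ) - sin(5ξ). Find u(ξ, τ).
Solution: Separating variables: u = Σ c_n exp(-n²τ/2) sin(nξ). From u(ξ,0) = 2sin(2ξ) - sin(5ξ): c_2=2, c_5=-1.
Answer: u(ξ, τ) = 2exp(-2τ)sin(2ξ) - exp(-25τ/2)sin(5ξ)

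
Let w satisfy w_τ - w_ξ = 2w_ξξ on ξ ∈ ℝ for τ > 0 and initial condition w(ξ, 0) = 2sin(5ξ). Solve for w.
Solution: Change to a moving frame: let η = ξ + τ, σ = τ and write w(ξ,τ) = u(η,σ).
By the chain rule w_τ = u_σ + u_η, w_ξ = u_η, w_ξξ = u_ηη.
Then w_τ - w_ξ = u_σ: the advection term cancels and the PDE becomes the heat equation u_σ = 2u_ηη on η ∈ ℝ.
Initial data: u(η,0) = w(η,0) = 2sin(5η).
On η ∈ ℝ each mode satisfies (sin(nη))″ = -n² sin(nη), so exp(-2n²σ) sin(nη) solves the heat equation; by superposition u(η,σ) = Σ c_n exp(-2n²σ) sin(nη).
Reading off the coefficients: c_5=2, so u(η,σ) = 2exp(-50σ)sin(5η).
Substituting back η = ξ + τ, σ = τ: w(ξ,τ) = u(ξ + τ, τ).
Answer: w(ξ, τ) = 2exp(-50τ)sin(5ξ + 5τ)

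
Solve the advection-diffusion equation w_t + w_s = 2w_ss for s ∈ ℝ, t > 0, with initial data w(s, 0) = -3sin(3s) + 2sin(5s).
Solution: Change to a moving frame: let η = s - t, σ = t and write w(s,t) = u(η,σ).
By the chain rule w_t = u_σ - u_η, w_s = u_η, w_ss = u_ηη.
Then w_t + w_s = u_σ: the advection term cancels and the PDE becomes the heat equation u_σ = 2u_ηη on η ∈ ℝ.
Initial data: u(η,0) = w(η,0) = -3sin(3η) + 2sin(5η).
On η ∈ ℝ each mode satisfies (sin(nη))″ = -n² sin(nη), so exp(-2n²σ) sin(nη) solves the heat equation; by superposition u(η,σ) = Σ c_n exp(-2n²σ) sin(nη).
Reading off the coefficients: c_3=-3, c_5=2, so u(η,σ) = -3exp(-18σ)sin(3η) + 2exp(-50σ)sin(5η).
Substituting back η = s - t, σ = t: w(s,t) = u(s - t, t).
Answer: w(s, t) = -3exp(-18t)sin(3s - 3t) + 2exp(-50t)sin(5s - 5t)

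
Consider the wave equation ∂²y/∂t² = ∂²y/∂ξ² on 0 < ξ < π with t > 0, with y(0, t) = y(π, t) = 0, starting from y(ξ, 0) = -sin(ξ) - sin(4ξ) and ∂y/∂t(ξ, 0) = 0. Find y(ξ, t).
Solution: Using separation of variables y = X(ξ)T(t):
Eigenfunctions: sin(nξ), n = 1, 2, 3, ...
General solution: y(ξ, t) = Σ [A_n cos(n t) + B_n sin(n t)] sin(nξ)
From y(ξ,0) = -sin(ξ) - sin(4ξ): A_1=-1, A_4=-1. From y_t(ξ,0) = 0: all B_n = 0.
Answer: y(ξ, t) = -sin(ξ)cos(t) - sin(4ξ)cos(4t)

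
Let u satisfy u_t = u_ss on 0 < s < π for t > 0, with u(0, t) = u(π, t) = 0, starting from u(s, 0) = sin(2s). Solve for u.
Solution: Separating variables: u = Σ c_n exp(-n²t) sin(ns). From u(s,0) = sin(2s): c_2=1.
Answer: u(s, t) = exp(-4t)sin(2s)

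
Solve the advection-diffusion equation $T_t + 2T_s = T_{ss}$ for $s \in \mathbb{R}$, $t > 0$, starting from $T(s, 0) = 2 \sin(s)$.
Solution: Change to a moving frame: let $\eta = s - 2t$, $\sigma = t$ and write $T(s,t) = u(\eta,\sigma)$.
By the chain rule $T_t = u_{\sigma} - 2u_{\eta}$, $T_s = u_{\eta}$, $T_{ss} = u_{\eta\eta}$.
Then $T_t + 2T_s = u_{\sigma}$: the advection term cancels and the PDE becomes the heat equation $u_{\sigma} = u_{\eta\eta}$ on $\eta \in \mathbb{R}$.
Initial data: $u(\eta,0) = T(\eta,0) = 2 \sin(\eta)$.
On $\eta \in \mathbb{R}$ each mode satisfies $(\sin(n\eta))'' = -n^2 \sin(n\eta)$, so $e^{-n^2\sigma} \sin(n\eta)$ solves the heat equation; by superposition $u(\eta,\sigma) = \sum c_n e^{-n^2\sigma} \sin(n\eta)$.
Reading off the coefficients: $c_1=2$, so $u(\eta,\sigma) = 2 e^{-\sigma} \sin(\eta)$.
Substituting back $\eta = s - 2t$, $\sigma = t$: $T(s,t) = u(s - 2t, t)$.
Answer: $T(s, t) = 2 e^{-t} \sin(s - 2 t)$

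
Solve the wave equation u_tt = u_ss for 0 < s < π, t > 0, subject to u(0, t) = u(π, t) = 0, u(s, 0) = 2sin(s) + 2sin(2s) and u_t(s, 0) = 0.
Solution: Separating variables: u = Σ [A_n cos(ω_n t) + B_n sin(ω_n t)] sin(ns), ω_n = n. From ICs: A_1=2, A_2=2.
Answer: u(s, t) = 2sin(s)cos(t) + 2sin(2s)cos(2t)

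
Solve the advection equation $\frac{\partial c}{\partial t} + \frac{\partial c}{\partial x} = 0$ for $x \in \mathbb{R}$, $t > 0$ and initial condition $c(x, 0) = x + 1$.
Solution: By characteristics ($dx/dt = 1$), $c(x,t) = f(x - t)$ with $f = c( \cdot , 0)$.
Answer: $c(x, t) = - t + x + 1$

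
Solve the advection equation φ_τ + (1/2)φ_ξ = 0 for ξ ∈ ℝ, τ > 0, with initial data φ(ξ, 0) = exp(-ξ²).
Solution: By characteristics (dξ/dτ = 1/2), φ(ξ,τ) = f(ξ - (1/2)τ) with f = φ(·, 0).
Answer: φ(ξ, τ) = exp(-(ξ - τ/2)²)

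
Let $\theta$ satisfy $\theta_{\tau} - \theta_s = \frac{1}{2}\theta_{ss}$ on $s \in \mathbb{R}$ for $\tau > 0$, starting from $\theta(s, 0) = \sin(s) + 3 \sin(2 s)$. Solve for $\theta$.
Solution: Change to a moving frame: let $\eta = s + \tau$, $\sigma = \tau$ and write $\theta(s,\tau) = u(\eta,\sigma)$.
By the chain rule $\theta_{\tau} = u_{\sigma} + u_{\eta}$, $\theta_s = u_{\eta}$, $\theta_{ss} = u_{\eta\eta}$.
Then $\theta_{\tau} - \theta_s = u_{\sigma}$: the advection term cancels and the PDE becomes the heat equation $u_{\sigma} = \frac{1}{2}u_{\eta\eta}$ on $\eta \in \mathbb{R}$.
Initial data: $u(\eta,0) = \theta(\eta,0) = \sin(\eta) + 3 \sin(2 \eta)$.
On $\eta \in \mathbb{R}$ each mode satisfies $(\sin(n\eta))'' = -n^2 \sin(n\eta)$, so $e^{-n^2\sigma/2} \sin(n\eta)$ solves the heat equation; by superposition $u(\eta,\sigma) = \sum c_n e^{-n^2\sigma/2} \sin(n\eta)$.
Reading off the coefficients: $c_1=1, c_2=3$, so $u(\eta,\sigma) = 3 e^{-2 \sigma} \sin(2 \eta) + e^{-\sigma/2} \sin(\eta)$.
Substituting back $\eta = s + \tau$, $\sigma = \tau$: $\theta(s,\tau) = u(s + \tau, \tau)$.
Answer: $\theta(s, \tau) = 3 e^{-2 \tau} \sin(2 \tau + 2 s) + e^{-\tau/2} \sin(\tau + s)$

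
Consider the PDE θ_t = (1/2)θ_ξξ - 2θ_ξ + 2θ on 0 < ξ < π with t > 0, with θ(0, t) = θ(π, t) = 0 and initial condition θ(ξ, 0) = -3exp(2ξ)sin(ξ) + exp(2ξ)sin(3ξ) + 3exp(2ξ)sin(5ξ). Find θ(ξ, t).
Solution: Substitute θ = exp(2ξ)u, i.e. u = exp(-2ξ)θ.
By the product rule, θ_ξ = exp(2ξ)(u_ξ + 2u), θ_ξξ = exp(2ξ)(u_ξξ + 4u_ξ + 4u), θ_t = exp(2ξ)u_t.
Substituting into the PDE and dividing by exp(2ξ): u_t = (1/2)(u_ξξ + 4u_ξ + 4u) - 2(u_ξ + 2u) + 2u.
The lower-order terms cancel, leaving the standard heat equation u_t = (1/2)u_ξξ.
Initial data for u: u(ξ,0) = exp(-2ξ)θ(ξ,0) = -3sin(ξ) + sin(3ξ) + 3sin(5ξ). The boundary conditions carry over: u(0,t) = u(π,t) = 0.
Solve for u:
  Using separation of variables u = X(ξ)G(t):
  Eigenfunctions: sin(nξ), n = 1, 2, 3, ...
  General solution: u(ξ, t) = Σ c_n sin(nξ) exp(-n² t/2)
  Matching u(ξ,0) = -3sin(ξ) + sin(3ξ) + 3sin(5ξ) term by term: c_1=-3, c_3=1, c_5=3.
Hence u(ξ,t) = -3exp(-t/2)sin(ξ) + exp(-9t/2)sin(3ξ) + 3exp(-25t/2)sin(5ξ).
Transform back: θ(ξ,t) = exp(2ξ)u(ξ,t).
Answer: θ(ξ, t) = -3exp(-t/2)exp(2ξ)sin(ξ) + exp(-9t/2)exp(2ξ)sin(3ξ) + 3exp(-25t/2)exp(2ξ)sin(5ξ)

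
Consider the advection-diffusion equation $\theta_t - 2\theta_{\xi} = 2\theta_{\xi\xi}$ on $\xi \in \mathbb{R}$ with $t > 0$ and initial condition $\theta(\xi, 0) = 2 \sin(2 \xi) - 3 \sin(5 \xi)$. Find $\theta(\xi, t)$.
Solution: Moving frame: $\eta = \xi + 2t$, $\sigma = t$, $\theta = u(\eta,\sigma)$, so $\theta_t = u_{\sigma} + 2u_{\eta}$ and $\theta_{\xi\xi} = u_{\eta\eta}$.
Hence $\theta_t - 2\theta_{\xi} = u_{\sigma}$ and the PDE becomes the heat equation $u_{\sigma} = 2u_{\eta\eta}$ on $\eta \in \mathbb{R}$.
Initial data: $u(\eta,0) = \theta(\eta,0) = 2 \sin(2 \eta) - 3 \sin(5 \eta)$. Each mode $\sin(n\eta)$ decays as $e^{-2n^2\sigma}$ on $\mathbb{R}$, so $u(\eta,\sigma) = \sum c_n e^{-2n^2\sigma} \sin(n\eta)$ with $c_2=2, c_5=-3$: $u(\eta,\sigma) = 2 e^{-8 \sigma} \sin(2 \eta) - 3 e^{-50 \sigma} \sin(5 \eta)$.
Substituting back: $\theta(\xi,t) = u(\xi + 2t, t)$.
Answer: $\theta(\xi, t) = 2 e^{-8 t} \sin(2 \xi + 4 t) - 3 e^{-50 t} \sin(5 \xi + 10 t)$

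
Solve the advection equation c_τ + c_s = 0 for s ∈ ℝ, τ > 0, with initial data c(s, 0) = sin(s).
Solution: By characteristics (ds/dτ = 1), c(s,τ) = f(s - τ) with f = c(·, 0).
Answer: c(s, τ) = sin(s - τ)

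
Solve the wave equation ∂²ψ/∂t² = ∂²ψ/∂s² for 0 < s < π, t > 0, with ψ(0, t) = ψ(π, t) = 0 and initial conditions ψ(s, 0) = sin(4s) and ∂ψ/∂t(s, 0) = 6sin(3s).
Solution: Separating variables: ψ = Σ [A_n cos(ω_n t) + B_n sin(ω_n t)] sin(ns), ω_n = n. From ICs (B_n = velocity coefficient / ω_n): A_4=1, B_3=2.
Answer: ψ(s, t) = 2sin(3s)sin(3t) + sin(4s)cos(4t)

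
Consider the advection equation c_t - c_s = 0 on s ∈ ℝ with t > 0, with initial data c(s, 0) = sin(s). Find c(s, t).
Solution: By characteristics (ds/dt = -1), c(s,t) = f(s + t) with f = c(·, 0).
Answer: c(s, t) = sin(s + t)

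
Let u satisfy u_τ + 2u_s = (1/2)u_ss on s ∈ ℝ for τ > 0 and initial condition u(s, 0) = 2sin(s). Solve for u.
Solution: Moving frame: η = s - 2τ, σ = τ, u = w(η,σ), so u_τ = w_σ - 2w_η and u_ss = w_ηη.
Hence u_τ + 2u_s = w_σ and the PDE becomes the heat equation w_σ = (1/2)w_ηη on η ∈ ℝ.
Initial data: w(η,0) = u(η,0) = 2sin(η). Each mode sin(nη) decays as exp(-n²σ/2) on ℝ, so w(η,σ) = Σ c_n exp(-n²σ/2) sin(nη) with c_1=2: w(η,σ) = 2exp(-σ/2)sin(η).
Substituting back: u(s,τ) = w(s - 2τ, τ).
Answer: u(s, τ) = 2exp(-τ/2)sin(s - 2τ)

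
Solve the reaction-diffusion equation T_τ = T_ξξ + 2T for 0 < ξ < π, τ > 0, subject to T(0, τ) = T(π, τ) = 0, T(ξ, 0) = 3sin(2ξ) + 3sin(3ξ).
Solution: Substitute T = exp(2τ)u.
Then T_τ = exp(2τ)(u_τ + 2u), T_ξξ = exp(2τ)u_ξξ; substituting and dividing by exp(2τ), the lower-order terms cancel: u_τ = u_ξξ (standard heat equation).
Data for u: u(ξ,0) = T(ξ,0) = 3sin(2ξ) + 3sin(3ξ). The boundary conditions carry over: u(0,τ) = u(π,τ) = 0.
Separating variables: u = Σ c_n exp(-n²τ) sin(nξ). From u(ξ,0) = 3sin(2ξ) + 3sin(3ξ): c_2=3, c_3=3.
So u(ξ,τ) = 3exp(-4τ)sin(2ξ) + 3exp(-9τ)sin(3ξ), and T(ξ,τ) = exp(2τ)u(ξ,τ).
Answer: T(ξ, τ) = 3exp(-2τ)sin(2ξ) + 3exp(-7τ)sin(3ξ)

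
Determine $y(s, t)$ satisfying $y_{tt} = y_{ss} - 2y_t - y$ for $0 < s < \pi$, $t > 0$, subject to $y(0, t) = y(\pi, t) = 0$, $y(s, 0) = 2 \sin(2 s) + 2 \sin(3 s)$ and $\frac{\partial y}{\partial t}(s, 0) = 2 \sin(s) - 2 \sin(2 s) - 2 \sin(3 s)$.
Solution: Substitute $y = e^{-t}u$.
Then $y_t = e^{-t}(u_t - u)$, $y_{tt} = e^{-t}(u_{tt} - 2u_t + u)$, $y_{ss} = e^{-t}u_{ss}$; substituting and dividing by $e^{-t}$, the lower-order terms cancel: $u_{tt} = u_{ss}$ (standard wave equation).
Data for $u$: $u(s,0) = y(s,0) = 2 \sin(2 s) + 2 \sin(3 s)$; $u_t(s,0) = y_t(s,0) + y(s,0) = 2 \sin(s)$. The boundary conditions carry over: $u(0,t) = u(\pi,t) = 0$.
Separating variables: $u = \sum [A_n \cos(\omega_n t) + B_n \sin(\omega_n t)] \sin(ns)$, $\omega_n = n$. From ICs ($B_n$ = velocity coefficient / $\omega_n$): $A_2=2, A_3=2, B_1=2$.
So $u(s,t) = 2 \sin(s) \sin(t) + 2 \sin(2 s) \cos(2 t) + 2 \sin(3 s) \cos(3 t)$, and $y(s,t) = e^{-t}u(s,t)$.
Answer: $y(s, t) = 2 e^{-t} \sin(s) \sin(t) + 2 e^{-t} \sin(2 s) \cos(2 t) + 2 e^{-t} \sin(3 s) \cos(3 t)$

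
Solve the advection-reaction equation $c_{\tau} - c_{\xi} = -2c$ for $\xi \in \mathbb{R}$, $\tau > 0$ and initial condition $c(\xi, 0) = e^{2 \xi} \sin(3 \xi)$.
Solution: Substitute $c = e^{2\xi}u$, i.e. $u = e^{-2\xi}c$.
By the product rule, $c_{\xi} = e^{2\xi}(u_{\xi} + 2u)$, $c_{\tau} = e^{2\xi}u_{\tau}$.
Substituting into the PDE and dividing by $e^{2\xi}$: $u_{\tau} - (u_{\xi} + 2u) = -2u$.
The lower-order terms cancel, leaving the standard advection equation $u_{\tau} - u_{\xi} = 0$.
Initial data for $u$: $u(\xi,0) = e^{-2\xi}c(\xi,0) = \sin(3 \xi)$.
Solve for $u$:
  By method of characteristics (waves move left with speed 1):
  Along characteristics $\xi + \tau =$ const, $u$ is constant, so $u(\xi,\tau) = f(\xi + \tau)$ with $f = u( \cdot , 0)$.
Hence $u(\xi,\tau) = \sin(3 \xi + 3 \tau)$.
Transform back: $c(\xi,\tau) = e^{2\xi}u(\xi,\tau)$.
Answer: $c(\xi, \tau) = e^{2 \xi} \sin(3 \tau + 3 \xi)$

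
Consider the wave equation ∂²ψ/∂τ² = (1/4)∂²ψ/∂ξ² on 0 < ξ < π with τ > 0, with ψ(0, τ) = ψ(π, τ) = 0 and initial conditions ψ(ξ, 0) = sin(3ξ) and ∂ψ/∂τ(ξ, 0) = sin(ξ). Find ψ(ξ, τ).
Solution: Separating variables: ψ = Σ [A_n cos(ω_n τ) + B_n sin(ω_n τ)] sin(nξ), ω_n = n/2. From ICs (B_n = velocity coefficient / ω_n): A_3=1, B_1=2.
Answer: ψ(ξ, τ) = 2sin(ξ)sin(τ/2) + sin(3ξ)cos(3τ/2)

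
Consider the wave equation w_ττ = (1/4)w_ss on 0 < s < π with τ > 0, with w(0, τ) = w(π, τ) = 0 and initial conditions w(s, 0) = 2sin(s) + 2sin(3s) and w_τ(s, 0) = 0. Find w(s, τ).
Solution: Using separation of variables w = X(s)T(τ):
Eigenfunctions: sin(ns), n = 1, 2, 3, ...
General solution: w(s, τ) = Σ [A_n cos(n τ/2) + B_n sin(n τ/2)] sin(ns)
From w(s,0) = 2sin(s) + 2sin(3s): A_1=2, A_3=2. From w_τ(s,0) = 0: all B_n = 0.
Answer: w(s, τ) = 2sin(s)cos(τ/2) + 2sin(3s)cos(3τ/2)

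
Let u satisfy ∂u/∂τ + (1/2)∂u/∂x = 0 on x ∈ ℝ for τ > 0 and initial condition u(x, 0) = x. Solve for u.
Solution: By characteristics (dx/dτ = 1/2), u(x,τ) = f(x - (1/2)τ) with f = u(·, 0).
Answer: u(x, τ) = x - (1/2)τ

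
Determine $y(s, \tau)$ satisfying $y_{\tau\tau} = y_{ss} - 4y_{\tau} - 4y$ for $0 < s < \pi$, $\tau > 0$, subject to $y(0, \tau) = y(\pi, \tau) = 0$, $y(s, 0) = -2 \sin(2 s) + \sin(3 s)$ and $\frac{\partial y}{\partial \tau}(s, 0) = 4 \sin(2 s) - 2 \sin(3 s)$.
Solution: Substitute $y = e^{-2\tau}u$, i.e. $u = e^{2\tau}y$.
By the product rule, $y_{\tau} = e^{-2\tau}(u_{\tau} - 2u)$, $y_{\tau\tau} = e^{-2\tau}(u_{\tau\tau} - 4u_{\tau} + 4u)$, $y_{ss} = e^{-2\tau}u_{ss}$.
Substituting into the PDE and dividing by $e^{-2\tau}$: $u_{\tau\tau} - 4u_{\tau} + 4u = u_{ss} - 4(u_{\tau} - 2u) - 4u$.
The lower-order terms cancel, leaving the standard wave equation $u_{\tau\tau} = u_{ss}$.
Initial data for $u$: $u(s,0) = y(s,0) = -2 \sin(2 s) + \sin(3 s)$; $u_{\tau}(s,0) = y_{\tau}(s,0) + 2y(s,0) = 0$. The boundary conditions carry over: $u(0,\tau) = u(\pi,\tau) = 0$.
Solve for $u$:
  Using separation of variables $u = X(s)T(\tau)$:
  Eigenfunctions: $\sin(ns)$, $n = 1, 2, 3, \ldots$
  General solution: $u(s, \tau) = \sum [A_n \cos(n \tau) + B_n \sin(n \tau)] \sin(ns)$
  From $u(s,0) = -2 \sin(2 s) + \sin(3 s)$: $A_2=-2, A_3=1$. From $u_{\tau}(s,0) = 0$: all $B_n = 0$.
Hence $u(s,\tau) = -2 \sin(2 s) \cos(2 \tau) + \sin(3 s) \cos(3 \tau)$.
Transform back: $y(s,\tau) = e^{-2\tau}u(s,\tau)$.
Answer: $y(s, \tau) = -2 e^{-2 \tau} \sin(2 s) \cos(2 \tau) + e^{-2 \tau} \sin(3 s) \cos(3 \tau)$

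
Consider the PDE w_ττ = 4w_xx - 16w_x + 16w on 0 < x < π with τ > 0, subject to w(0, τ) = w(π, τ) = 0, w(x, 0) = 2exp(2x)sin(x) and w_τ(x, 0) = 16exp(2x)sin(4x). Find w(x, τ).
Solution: Substitute w = exp(2x)u, i.e. u = exp(-2x)w.
By the product rule, w_x = exp(2x)(u_x + 2u), w_xx = exp(2x)(u_xx + 4u_x + 4u), w_ττ = exp(2x)u_ττ.
Substituting into the PDE and dividing by exp(2x): u_ττ = 4(u_xx + 4u_x + 4u) - 16(u_x + 2u) + 16u.
The lower-order terms cancel, leaving the standard wave equation u_ττ = 4u_xx.
Initial data for u: u(x,0) = exp(-2x)w(x,0) = 2sin(x); u_τ(x,0) = exp(-2x)w_τ(x,0) = 16sin(4x). The boundary conditions carry over: u(0,τ) = u(π,τ) = 0.
Solve for u:
  Using separation of variables u = X(x)T(τ):
  Eigenfunctions: sin(nx), n = 1, 2, 3, ...
  General solution: u(x, τ) = Σ [A_n cos(2n τ) + B_n sin(2n τ)] sin(nx)
  From u(x,0) = 2sin(x): A_1=2. From u_τ(x,0) = 16sin(4x), using u_τ(x,0) = Σ ω_n B_n sin(nx) with ω_n = 2n: B_4 = 16/8 = 2.
Hence u(x,τ) = 2sin(x)cos(2τ) + 2sin(4x)sin(8τ).
Transform back: w(x,τ) = exp(2x)u(x,τ).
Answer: w(x, τ) = 2exp(2x)sin(x)cos(2τ) + 2exp(2x)sin(4x)sin(8τ)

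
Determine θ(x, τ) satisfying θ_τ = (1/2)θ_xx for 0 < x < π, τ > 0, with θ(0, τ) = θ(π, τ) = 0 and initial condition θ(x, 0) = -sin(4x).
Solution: Separating variables: θ = Σ c_n exp(-n²τ/2) sin(nx). From θ(x,0) = -sin(4x): c_4=-1.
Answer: θ(x, τ) = -exp(-8τ)sin(4x)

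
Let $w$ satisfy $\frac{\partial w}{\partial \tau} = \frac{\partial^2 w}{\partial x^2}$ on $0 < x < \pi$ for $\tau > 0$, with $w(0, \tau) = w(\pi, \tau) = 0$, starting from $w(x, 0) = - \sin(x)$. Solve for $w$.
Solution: Separating variables: $w = \sum c_n e^{-n^2\tau} \sin(nx)$. From $w(x,0) = - \sin(x)$: $c_1=-1$.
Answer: $w(x, \tau) = - e^{-\tau} \sin(x)$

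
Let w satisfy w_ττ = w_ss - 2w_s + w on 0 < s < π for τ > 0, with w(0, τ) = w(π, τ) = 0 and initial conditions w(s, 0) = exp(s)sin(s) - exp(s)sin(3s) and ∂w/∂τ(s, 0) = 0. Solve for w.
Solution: Substitute w = exp(s)u.
Then w_s = exp(s)(u_s + u), w_ss = exp(s)(u_ss + 2u_s + u), w_ττ = exp(s)u_ττ; substituting and dividing by exp(s), the lower-order terms cancel: u_ττ = u_ss (standard wave equation).
Data for u: u(s,0) = exp(-s)w(s,0) = sin(s) - sin(3s); u_τ(s,0) = exp(-s)w_τ(s,0) = 0. The boundary conditions carry over: u(0,τ) = u(π,τ) = 0.
Separating variables: u = Σ [A_n cos(ω_n τ) + B_n sin(ω_n τ)] sin(ns), ω_n = n. From ICs: A_1=1, A_3=-1.
So u(s,τ) = sin(s)cos(τ) - sin(3s)cos(3τ), and w(s,τ) = exp(s)u(s,τ).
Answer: w(s, τ) = exp(s)sin(s)cos(τ) - exp(s)sin(3s)cos(3τ)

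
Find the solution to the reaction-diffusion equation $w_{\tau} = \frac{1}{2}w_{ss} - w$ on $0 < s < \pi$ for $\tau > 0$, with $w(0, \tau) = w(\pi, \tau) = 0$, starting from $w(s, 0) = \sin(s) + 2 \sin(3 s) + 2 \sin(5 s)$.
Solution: Substitute $w = e^{-\tau}u$, i.e. $u = e^{\tau}w$.
By the product rule, $w_{\tau} = e^{-\tau}(u_{\tau} - u)$, $w_{ss} = e^{-\tau}u_{ss}$.
Substituting into the PDE and dividing by $e^{-\tau}$: $u_{\tau} - u = \frac{1}{2}u_{ss} - u$.
The lower-order terms cancel, leaving the standard heat equation $u_{\tau} = \frac{1}{2}u_{ss}$.
Initial data for $u$: $u(s,0) = w(s,0) = \sin(s) + 2 \sin(3 s) + 2 \sin(5 s)$. The boundary conditions carry over: $u(0,\tau) = u(\pi,\tau) = 0$.
Solve for $u$:
  Using separation of variables $u = X(s)T(\tau)$:
  Eigenfunctions: $\sin(ns)$, $n = 1, 2, 3, \ldots$
  General solution: $u(s, \tau) = \sum c_n \sin(ns) e^{-n^2 \tau/2}$
  Matching $u(s,0) = \sin(s) + 2 \sin(3 s) + 2 \sin(5 s)$ term by term: $c_1=1, c_3=2, c_5=2$.
Hence $u(s,\tau) = e^{-\tau/2} \sin(s) + 2 e^{-9 \tau/2} \sin(3 s) + 2 e^{-25 \tau/2} \sin(5 s)$.
Transform back: $w(s,\tau) = e^{-\tau}u(s,\tau)$.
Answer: $w(s, \tau) = e^{-3 \tau/2} \sin(s) + 2 e^{-11 \tau/2} \sin(3 s) + 2 e^{-27 \tau/2} \sin(5 s)$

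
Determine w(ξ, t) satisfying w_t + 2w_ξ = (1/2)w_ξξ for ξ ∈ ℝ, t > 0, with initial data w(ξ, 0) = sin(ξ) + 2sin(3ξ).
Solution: Change to a moving frame: let η = ξ - 2t, σ = t and write w(ξ,t) = u(η,σ).
By the chain rule w_t = u_σ - 2u_η, w_ξ = u_η, w_ξξ = u_ηη.
Then w_t + 2w_ξ = u_σ: the advection term cancels and the PDE becomes the heat equation u_σ = (1/2)u_ηη on η ∈ ℝ.
Initial data: u(η,0) = w(η,0) = sin(η) + 2sin(3η).
On η ∈ ℝ each mode satisfies (sin(nη))″ = -n² sin(nη), so exp(-n²σ/2) sin(nη) solves the heat equation; by superposition u(η,σ) = Σ c_n exp(-n²σ/2) sin(nη).
Reading off the coefficients: c_1=1, c_3=2, so u(η,σ) = exp(-σ/2)sin(η) + 2exp(-9σ/2)sin(3η).
Substituting back η = ξ - 2t, σ = t: w(ξ,t) = u(ξ - 2t, t).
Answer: w(ξ, t) = -exp(-t/2)sin(2t - ξ) - 2exp(-9t/2)sin(6t - 3ξ)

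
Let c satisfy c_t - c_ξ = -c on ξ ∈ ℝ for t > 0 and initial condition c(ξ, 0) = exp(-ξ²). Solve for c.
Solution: Substitute c = exp(-t)u, i.e. u = exp(t)c.
By the product rule, c_t = exp(-t)(u_t - u), c_ξ = exp(-t)u_ξ.
Substituting into the PDE and dividing by exp(-t): u_t - u - u_ξ = -u.
The lower-order terms cancel, leaving the standard advection equation u_t - u_ξ = 0.
Initial data for u: u(ξ,0) = c(ξ,0) = exp(-ξ²).
Solve for u:
  By method of characteristics (waves move left with speed 1):
  Along characteristics ξ + t = const, u is constant, so u(ξ,t) = f(ξ + t) with f = u(·, 0).
Hence u(ξ,t) = exp(-(t + ξ)²).
Transform back: c(ξ,t) = exp(-t)u(ξ,t).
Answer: c(ξ, t) = exp(-t)exp(-(t + ξ)²)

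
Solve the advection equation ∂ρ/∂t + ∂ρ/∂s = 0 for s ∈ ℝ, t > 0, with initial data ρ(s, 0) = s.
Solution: By method of characteristics (waves move right with speed 1):
Along characteristics s - t = const, ρ is constant, so ρ(s,t) = f(s - t) with f = ρ(·, 0).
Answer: ρ(s, t) = s - t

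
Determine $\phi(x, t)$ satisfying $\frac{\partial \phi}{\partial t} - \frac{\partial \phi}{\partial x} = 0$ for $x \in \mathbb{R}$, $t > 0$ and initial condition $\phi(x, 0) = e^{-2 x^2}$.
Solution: By method of characteristics (waves move left with speed 1):
Along characteristics $x + t =$ const, $\phi$ is constant, so $\phi(x,t) = f(x + t)$ with $f = \phi( \cdot , 0)$.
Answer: $\phi(x, t) = e^{-2 (t + x)^2}$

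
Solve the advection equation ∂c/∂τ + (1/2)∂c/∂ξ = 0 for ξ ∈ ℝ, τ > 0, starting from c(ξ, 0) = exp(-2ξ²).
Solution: By characteristics (dξ/dτ = 1/2), c(ξ,τ) = f(ξ - (1/2)τ) with f = c(·, 0).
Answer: c(ξ, τ) = exp(-2(ξ - τ/2)²)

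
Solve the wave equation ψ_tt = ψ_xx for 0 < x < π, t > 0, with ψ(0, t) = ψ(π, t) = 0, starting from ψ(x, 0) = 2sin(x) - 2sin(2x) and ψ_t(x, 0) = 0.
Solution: Using separation of variables ψ = X(x)T(t):
Eigenfunctions: sin(nx), n = 1, 2, 3, ...
General solution: ψ(x, t) = Σ [A_n cos(n t) + B_n sin(n t)] sin(nx)
From ψ(x,0) = 2sin(x) - 2sin(2x): A_1=2, A_2=-2. From ψ_t(x,0) = 0: all B_n = 0.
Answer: ψ(x, t) = 2sin(x)cos(t) - 2sin(2x)cos(2t)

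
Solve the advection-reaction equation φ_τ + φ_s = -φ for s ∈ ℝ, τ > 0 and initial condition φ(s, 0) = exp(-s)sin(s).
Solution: Substitute φ = exp(-s)u, i.e. u = exp(s)φ.
By the product rule, φ_s = exp(-s)(u_s - u), φ_τ = exp(-s)u_τ.
Substituting into the PDE and dividing by exp(-s): u_τ + (u_s - u) = -u.
The lower-order terms cancel, leaving the standard advection equation u_τ + u_s = 0.
Initial data for u: u(s,0) = exp(s)φ(s,0) = sin(s).
Solve for u:
  By method of characteristics (waves move right with speed 1):
  Along characteristics s - τ = const, u is constant, so u(s,τ) = f(s - τ) with f = u(·, 0).
Hence u(s,τ) = sin(s - τ).
Transform back: φ(s,τ) = exp(-s)u(s,τ).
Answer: φ(s, τ) = exp(-s)sin(s - τ)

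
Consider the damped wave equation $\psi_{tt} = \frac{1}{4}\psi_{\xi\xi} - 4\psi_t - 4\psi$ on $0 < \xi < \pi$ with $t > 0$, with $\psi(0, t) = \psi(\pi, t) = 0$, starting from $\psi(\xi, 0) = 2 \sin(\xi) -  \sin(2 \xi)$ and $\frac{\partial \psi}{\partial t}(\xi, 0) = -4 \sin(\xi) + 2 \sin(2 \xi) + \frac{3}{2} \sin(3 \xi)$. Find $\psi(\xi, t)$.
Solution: Substitute $\psi = e^{-2t}u$.
Then $\psi_t = e^{-2t}(u_t - 2u)$, $\psi_{tt} = e^{-2t}(u_{tt} - 4u_t + 4u)$, $\psi_{\xi\xi} = e^{-2t}u_{\xi\xi}$; substituting and dividing by $e^{-2t}$, the lower-order terms cancel: $u_{tt} = \frac{1}{4}u_{\xi\xi}$ (standard wave equation).
Data for $u$: $u(\xi,0) = \psi(\xi,0) = 2 \sin(\xi) - \sin(2 \xi)$; $u_t(\xi,0) = \psi_t(\xi,0) + 2\psi(\xi,0) = \frac{3}{2} \sin(3 \xi)$. The boundary conditions carry over: $u(0,t) = u(\pi,t) = 0$.
Separating variables: $u = \sum [A_n \cos(\omega_n t) + B_n \sin(\omega_n t)] \sin(n\xi)$, $\omega_n = n/2$. From ICs ($B_n$ = velocity coefficient / $\omega_n$): $A_1=2, A_2=-1, B_3=1$.
So $u(\xi,t) = \sin(3 t/2) \sin(3 \xi) + 2 \sin(\xi) \cos(t/2) - \sin(2 \xi) \cos(t)$, and $\psi(\xi,t) = e^{-2t}u(\xi,t)$.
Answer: $\psi(\xi, t) = 2 e^{-2 t} \sin(\xi) \cos(t/2) -  e^{-2 t} \sin(2 \xi) \cos(t) + e^{-2 t} \sin(3 \xi) \sin(3 t/2)$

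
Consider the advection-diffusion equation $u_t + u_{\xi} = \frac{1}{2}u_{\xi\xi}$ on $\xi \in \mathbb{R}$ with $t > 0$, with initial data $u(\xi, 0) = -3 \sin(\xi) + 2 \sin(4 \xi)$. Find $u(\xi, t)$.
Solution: Change to a moving frame: let $\eta = \xi - t$, $\sigma = t$ and write $u(\xi,t) = w(\eta,\sigma)$.
By the chain rule $u_t = w_{\sigma} - w_{\eta}$, $u_{\xi} = w_{\eta}$, $u_{\xi\xi} = w_{\eta\eta}$.
Then $u_t + u_{\xi} = w_{\sigma}$: the advection term cancels and the PDE becomes the heat equation $w_{\sigma} = \frac{1}{2}w_{\eta\eta}$ on $\eta \in \mathbb{R}$.
Initial data: $w(\eta,0) = u(\eta,0) = -3 \sin(\eta) + 2 \sin(4 \eta)$.
On $\eta \in \mathbb{R}$ each mode satisfies $(\sin(n\eta))'' = -n^2 \sin(n\eta)$, so $e^{-n^2\sigma/2} \sin(n\eta)$ solves the heat equation; by superposition $w(\eta,\sigma) = \sum c_n e^{-n^2\sigma/2} \sin(n\eta)$.
Reading off the coefficients: $c_1=-3, c_4=2$, so $w(\eta,\sigma) = 2 e^{-8 \sigma} \sin(4 \eta) - 3 e^{-\sigma/2} \sin(\eta)$.
Substituting back $\eta = \xi - t$, $\sigma = t$: $u(\xi,t) = w(\xi - t, t)$.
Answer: $u(\xi, t) = 2 e^{-8 t} \sin(4 \xi - 4 t) - 3 e^{-t/2} \sin(\xi - t)$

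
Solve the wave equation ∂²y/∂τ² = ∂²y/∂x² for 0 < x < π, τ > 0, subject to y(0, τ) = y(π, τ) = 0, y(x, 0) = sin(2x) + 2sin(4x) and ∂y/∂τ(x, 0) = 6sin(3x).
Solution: Using separation of variables y = X(x)T(τ):
Eigenfunctions: sin(nx), n = 1, 2, 3, ...
General solution: y(x, τ) = Σ [A_n cos(n τ) + B_n sin(n τ)] sin(nx)
From y(x,0) = sin(2x) + 2sin(4x): A_2=1, A_4=2. From y_τ(x,0) = 6sin(3x), using y_τ(x,0) = Σ ω_n B_n sin(nx) with ω_n = n: B_3 = 6/3 = 2.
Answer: y(x, τ) = sin(2x)cos(2τ) + 2sin(3x)sin(3τ) + 2sin(4x)cos(4τ)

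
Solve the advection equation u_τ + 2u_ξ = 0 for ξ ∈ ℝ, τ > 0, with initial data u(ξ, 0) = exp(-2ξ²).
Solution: By characteristics (dξ/dτ = 2), u(ξ,τ) = f(ξ - 2τ) with f = u(·, 0).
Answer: u(ξ, τ) = exp(-2(ξ - 2τ)²)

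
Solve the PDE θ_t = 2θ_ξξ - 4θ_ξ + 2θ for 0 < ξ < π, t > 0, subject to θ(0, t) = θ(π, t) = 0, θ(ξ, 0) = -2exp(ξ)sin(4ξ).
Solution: Substitute θ = exp(ξ)u.
Then θ_ξ = exp(ξ)(u_ξ + u), θ_ξξ = exp(ξ)(u_ξξ + 2u_ξ + u), θ_t = exp(ξ)u_t; substituting and dividing by exp(ξ), the lower-order terms cancel: u_t = 2u_ξξ (standard heat equation).
Data for u: u(ξ,0) = exp(-ξ)θ(ξ,0) = -2sin(4ξ). The boundary conditions carry over: u(0,t) = u(π,t) = 0.
Separating variables: u = Σ c_n exp(-2n²t) sin(nξ). From u(ξ,0) = -2sin(4ξ): c_4=-2.
So u(ξ,t) = -2exp(-32t)sin(4ξ), and θ(ξ,t) = exp(ξ)u(ξ,t).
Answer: θ(ξ, t) = -2exp(-32t)exp(ξ)sin(4ξ)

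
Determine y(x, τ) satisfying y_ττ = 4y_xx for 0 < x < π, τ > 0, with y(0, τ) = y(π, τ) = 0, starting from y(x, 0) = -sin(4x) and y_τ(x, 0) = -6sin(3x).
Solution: Using separation of variables y = X(x)T(τ):
Eigenfunctions: sin(nx), n = 1, 2, 3, ...
General solution: y(x, τ) = Σ [A_n cos(2n τ) + B_n sin(2n τ)] sin(nx)
From y(x,0) = -sin(4x): A_4=-1. From y_τ(x,0) = -6sin(3x), using y_τ(x,0) = Σ ω_n B_n sin(nx) with ω_n = 2n: B_3 = (-6)/6 = -1.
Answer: y(x, τ) = -sin(3x)sin(6τ) - sin(4x)cos(8τ)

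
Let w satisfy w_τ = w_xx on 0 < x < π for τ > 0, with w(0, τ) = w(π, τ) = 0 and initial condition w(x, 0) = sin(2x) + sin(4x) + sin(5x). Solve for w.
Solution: Separating variables: w = Σ c_n exp(-n²τ) sin(nx). From w(x,0) = sin(2x) + sin(4x) + sin(5x): c_2=1, c_4=1, c_5=1.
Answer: w(x, τ) = exp(-4τ)sin(2x) + exp(-16τ)sin(4x) + exp(-25τ)sin(5x)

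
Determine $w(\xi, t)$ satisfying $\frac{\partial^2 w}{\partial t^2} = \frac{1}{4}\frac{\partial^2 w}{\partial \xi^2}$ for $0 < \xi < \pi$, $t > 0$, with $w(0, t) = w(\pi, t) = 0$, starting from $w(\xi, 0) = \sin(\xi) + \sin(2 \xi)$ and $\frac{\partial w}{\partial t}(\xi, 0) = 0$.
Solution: Separating variables: $w = \sum [A_n \cos(\omega_n t) + B_n \sin(\omega_n t)] \sin(n\xi)$, $\omega_n = n/2$. From ICs: $A_1=1, A_2=1$.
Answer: $w(\xi, t) = \sin(\xi) \cos(t/2) + \sin(2 \xi) \cos(t)$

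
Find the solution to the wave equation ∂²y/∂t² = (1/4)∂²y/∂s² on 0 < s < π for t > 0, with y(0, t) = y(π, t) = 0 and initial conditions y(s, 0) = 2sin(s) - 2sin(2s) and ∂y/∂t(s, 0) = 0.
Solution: Separating variables: y = Σ [A_n cos(ω_n t) + B_n sin(ω_n t)] sin(ns), ω_n = n/2. From ICs: A_1=2, A_2=-2.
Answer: y(s, t) = 2sin(s)cos(t/2) - 2sin(2s)cos(t)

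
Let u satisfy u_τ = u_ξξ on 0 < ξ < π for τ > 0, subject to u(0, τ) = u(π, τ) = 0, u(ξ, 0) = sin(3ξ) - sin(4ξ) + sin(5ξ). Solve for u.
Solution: Using separation of variables u = X(ξ)T(τ):
Eigenfunctions: sin(nξ), n = 1, 2, 3, ...
General solution: u(ξ, τ) = Σ c_n sin(nξ) exp(-n² τ)
Matching u(ξ,0) = sin(3ξ) - sin(4ξ) + sin(5ξ) term by term: c_3=1, c_4=-1, c_5=1.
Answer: u(ξ, τ) = exp(-9τ)sin(3ξ) - exp(-16τ)sin(4ξ) + exp(-25τ)sin(5ξ)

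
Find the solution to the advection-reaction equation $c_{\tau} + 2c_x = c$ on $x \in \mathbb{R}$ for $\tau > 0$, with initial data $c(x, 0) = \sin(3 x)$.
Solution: Substitute $c = e^{\tau}u$, i.e. $u = e^{-\tau}c$.
By the product rule, $c_{\tau} = e^{\tau}(u_{\tau} + u)$, $c_x = e^{\tau}u_x$.
Substituting into the PDE and dividing by $e^{\tau}$: $u_{\tau} + u + 2u_x = u$.
The lower-order terms cancel, leaving the standard advection equation $u_{\tau} + 2u_x = 0$.
Initial data for $u$: $u(x,0) = c(x,0) = \sin(3 x)$.
Solve for $u$:
  By method of characteristics (waves move right with speed 2):
  Along characteristics $x - 2\tau =$ const, $u$ is constant, so $u(x,\tau) = f(x - 2\tau)$ with $f = u( \cdot , 0)$.
Hence $u(x,\tau) = \sin(3 x - 6 \tau)$.
Transform back: $c(x,\tau) = e^{\tau}u(x,\tau)$.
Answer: $c(x, \tau) = - e^{\tau} \sin(6 \tau - 3 x)$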